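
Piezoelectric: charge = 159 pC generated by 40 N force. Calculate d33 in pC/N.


d33 = 159 / 40 = 4.0 pC/N

4.0


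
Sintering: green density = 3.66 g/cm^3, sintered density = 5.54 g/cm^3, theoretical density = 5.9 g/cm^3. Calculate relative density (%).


Relative = 5.54 / 5.9 * 100 = 93.9%

93.9


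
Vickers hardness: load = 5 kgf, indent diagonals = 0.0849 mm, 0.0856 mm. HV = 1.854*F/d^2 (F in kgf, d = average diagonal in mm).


d_avg = (0.0849+0.0856)/2 = 0.08525 mm
HV = 1.854*5/0.08525^2 = 1276

1276


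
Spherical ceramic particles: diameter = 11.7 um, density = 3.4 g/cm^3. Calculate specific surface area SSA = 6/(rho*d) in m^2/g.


SSA = 6 / (3.4 * 11.7) = 0.151 m^2/g

0.151


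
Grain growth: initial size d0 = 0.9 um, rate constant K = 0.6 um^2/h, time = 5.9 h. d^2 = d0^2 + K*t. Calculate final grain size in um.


d^2 = 0.9^2 + 0.6*5.9 = 4.35
d = sqrt(4.35) = 2.09 um

2.09


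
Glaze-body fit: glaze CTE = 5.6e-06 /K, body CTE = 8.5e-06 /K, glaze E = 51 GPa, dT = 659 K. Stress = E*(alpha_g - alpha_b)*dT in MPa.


Stress = 51*1000*(5.6e-06 - 8.5e-06)*659 = -97.5 MPa

-97.5


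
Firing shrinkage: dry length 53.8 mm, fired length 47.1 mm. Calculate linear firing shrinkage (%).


FS = (53.8 - 47.1) / 53.8 * 100 = 12.45%

12.45


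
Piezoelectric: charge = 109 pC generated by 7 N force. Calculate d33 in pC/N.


d33 = 109 / 7 = 15.6 pC/N

15.6


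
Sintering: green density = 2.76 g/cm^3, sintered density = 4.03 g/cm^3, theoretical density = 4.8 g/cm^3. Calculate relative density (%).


Relative = 4.03 / 4.8 * 100 = 84.0%

84.0


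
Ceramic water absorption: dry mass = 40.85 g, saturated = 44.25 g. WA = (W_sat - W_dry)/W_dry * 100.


WA = (44.25 - 40.85) / 40.85 * 100 = 8.32%

8.32


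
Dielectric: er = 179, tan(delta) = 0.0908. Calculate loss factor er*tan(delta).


Loss = 179 * 0.0908 = 16.253

16.253


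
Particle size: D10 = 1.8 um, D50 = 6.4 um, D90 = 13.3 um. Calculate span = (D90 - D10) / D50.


Span = (13.3 - 1.8) / 6.4 = 11.5 / 6.4 = 1.797

1.797


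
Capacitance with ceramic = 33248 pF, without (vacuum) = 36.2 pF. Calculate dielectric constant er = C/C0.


er = 33248 / 36.2 = 918.45

918.45


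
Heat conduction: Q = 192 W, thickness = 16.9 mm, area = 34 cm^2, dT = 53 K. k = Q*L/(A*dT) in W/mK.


k = 192*16.9/1000/(34/10000*53) = 18.01 W/mK

18.01


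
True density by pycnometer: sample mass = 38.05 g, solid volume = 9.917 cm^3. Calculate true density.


TD = 38.05 / 9.917 = 3.837 g/cm^3

3.837


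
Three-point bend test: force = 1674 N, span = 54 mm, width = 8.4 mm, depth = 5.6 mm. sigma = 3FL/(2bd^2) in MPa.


sigma = 3*1674*54/(2*8.4*5.6^2) = 514.7 MPa

514.7


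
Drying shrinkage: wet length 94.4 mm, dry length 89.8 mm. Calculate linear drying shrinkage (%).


DS = (94.4 - 89.8) / 94.4 * 100 = 4.87%

4.87


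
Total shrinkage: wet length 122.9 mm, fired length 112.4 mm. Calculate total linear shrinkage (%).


TS = (122.9 - 112.4) / 122.9 * 100 = 8.54%

8.54


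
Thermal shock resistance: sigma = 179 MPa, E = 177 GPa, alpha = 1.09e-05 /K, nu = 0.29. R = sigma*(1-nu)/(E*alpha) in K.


R = 179*(1-0.29)/(177*1000*1.09e-05) = 66 K

66


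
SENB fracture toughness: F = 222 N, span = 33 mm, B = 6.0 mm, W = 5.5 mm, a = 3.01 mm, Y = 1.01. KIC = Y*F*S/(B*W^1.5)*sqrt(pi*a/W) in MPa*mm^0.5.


KIC = 1.01*222*33/(6.0*5.5^1.5)*sqrt(pi*3.01/5.5) = 125.36

125.36


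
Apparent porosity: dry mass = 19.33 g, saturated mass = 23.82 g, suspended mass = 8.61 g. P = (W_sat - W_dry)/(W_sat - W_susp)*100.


P = (23.82 - 19.33) / (23.82 - 8.61) * 100 = 4.49 / 15.21 * 100 = 29.5%

29.5


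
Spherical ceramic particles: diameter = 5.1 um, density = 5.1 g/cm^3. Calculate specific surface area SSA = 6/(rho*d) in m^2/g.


SSA = 6 / (5.1 * 5.1) = 0.231 m^2/g

0.231


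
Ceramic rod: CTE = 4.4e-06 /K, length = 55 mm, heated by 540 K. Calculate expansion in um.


dL = 4.4e-06 * 55 * 540 * 1000 = 130.68 um

130.68


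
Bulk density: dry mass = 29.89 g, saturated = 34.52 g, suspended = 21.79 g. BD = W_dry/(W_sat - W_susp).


BD = 29.89 / (34.52 - 21.79) = 29.89 / 12.73 = 2.348 g/cm^3

2.348


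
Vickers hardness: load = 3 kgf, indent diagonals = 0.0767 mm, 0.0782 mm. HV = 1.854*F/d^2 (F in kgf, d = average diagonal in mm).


d_avg = (0.0767+0.0782)/2 = 0.07745 mm
HV = 1.854*3/0.07745^2 = 927

927


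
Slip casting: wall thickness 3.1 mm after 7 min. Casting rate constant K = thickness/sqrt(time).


K = 3.1 / sqrt(7) = 3.1 / 2.6458 = 1.172 mm/min^0.5

1.172


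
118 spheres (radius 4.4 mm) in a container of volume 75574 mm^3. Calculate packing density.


V_sphere = 4/3*pi*4.4^3 = 356.8179 mm^3
Total V = 118*356.8179 = 42104.5122 mm^3
PD = 42104.5122 / 75574 = 0.557

0.557


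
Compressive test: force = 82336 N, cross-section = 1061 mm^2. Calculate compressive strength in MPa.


CS = 82336 / 1061 = 77.6 MPa

77.6


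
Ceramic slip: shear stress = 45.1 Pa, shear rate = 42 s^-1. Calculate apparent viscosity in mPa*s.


eta = tau/gamma * 1000 = 45.1/42 * 1000 = 1073.8 mPa*s

1073.8


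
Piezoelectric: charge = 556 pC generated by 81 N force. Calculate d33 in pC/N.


d33 = 556 / 81 = 6.9 pC/N

6.9


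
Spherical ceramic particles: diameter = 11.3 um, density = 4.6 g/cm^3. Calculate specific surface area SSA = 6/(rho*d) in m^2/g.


SSA = 6 / (4.6 * 11.3) = 0.115 m^2/g

0.115


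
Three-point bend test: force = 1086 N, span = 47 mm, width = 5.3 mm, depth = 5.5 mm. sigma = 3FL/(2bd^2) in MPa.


sigma = 3*1086*47/(2*5.3*5.5^2) = 477.5 MPa

477.5


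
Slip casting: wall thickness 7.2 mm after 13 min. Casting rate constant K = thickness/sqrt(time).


K = 7.2 / sqrt(13) = 7.2 / 3.6056 = 1.997 mm/min^0.5

1.997


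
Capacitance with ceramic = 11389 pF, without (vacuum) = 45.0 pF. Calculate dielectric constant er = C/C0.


er = 11389 / 45.0 = 253.09

253.09


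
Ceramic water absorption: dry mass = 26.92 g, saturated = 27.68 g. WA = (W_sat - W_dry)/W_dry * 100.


WA = (27.68 - 26.92) / 26.92 * 100 = 2.82%

2.82


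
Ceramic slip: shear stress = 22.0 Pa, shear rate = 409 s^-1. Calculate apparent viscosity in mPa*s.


eta = tau/gamma * 1000 = 22.0/409 * 1000 = 53.8 mPa*s

53.8


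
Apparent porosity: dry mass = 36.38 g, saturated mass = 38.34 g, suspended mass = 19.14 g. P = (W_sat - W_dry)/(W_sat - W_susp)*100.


P = (38.34 - 36.38) / (38.34 - 19.14) * 100 = 1.96 / 19.2 * 100 = 10.2%

10.2


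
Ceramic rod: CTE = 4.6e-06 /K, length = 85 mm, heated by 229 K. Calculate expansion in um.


dL = 4.6e-06 * 85 * 229 * 1000 = 89.539 um

89.539


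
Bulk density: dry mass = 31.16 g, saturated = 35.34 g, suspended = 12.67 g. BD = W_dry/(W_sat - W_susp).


BD = 31.16 / (35.34 - 12.67) = 31.16 / 22.67 = 1.375 g/cm^3

1.375


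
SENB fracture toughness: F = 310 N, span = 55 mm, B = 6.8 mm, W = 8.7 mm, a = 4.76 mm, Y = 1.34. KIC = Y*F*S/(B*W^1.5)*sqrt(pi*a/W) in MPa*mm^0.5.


KIC = 1.34*310*55/(6.8*8.7^1.5)*sqrt(pi*4.76/8.7) = 171.66

171.66


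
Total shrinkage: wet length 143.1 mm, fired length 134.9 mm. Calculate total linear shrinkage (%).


TS = (143.1 - 134.9) / 143.1 * 100 = 5.73%

5.73


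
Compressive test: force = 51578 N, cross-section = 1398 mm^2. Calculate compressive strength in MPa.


CS = 51578 / 1398 = 36.9 MPa

36.9


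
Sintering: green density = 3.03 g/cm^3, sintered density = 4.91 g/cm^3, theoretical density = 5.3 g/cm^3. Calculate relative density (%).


Relative = 4.91 / 5.3 * 100 = 92.6%

92.6


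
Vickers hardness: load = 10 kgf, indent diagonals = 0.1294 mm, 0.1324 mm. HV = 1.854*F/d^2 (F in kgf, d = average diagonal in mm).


d_avg = (0.1294+0.1324)/2 = 0.1309 mm
HV = 1.854*10/0.1309^2 = 1082

1082


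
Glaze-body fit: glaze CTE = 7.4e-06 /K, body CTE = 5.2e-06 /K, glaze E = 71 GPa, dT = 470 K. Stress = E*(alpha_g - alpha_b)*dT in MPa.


Stress = 71*1000*(7.4e-06 - 5.2e-06)*470 = 73.4 MPa

73.4


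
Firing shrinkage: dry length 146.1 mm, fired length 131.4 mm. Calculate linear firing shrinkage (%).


FS = (146.1 - 131.4) / 146.1 * 100 = 10.06%

10.06


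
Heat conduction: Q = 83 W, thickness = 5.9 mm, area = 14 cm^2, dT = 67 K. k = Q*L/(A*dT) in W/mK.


k = 83*5.9/1000/(14/10000*67) = 5.22 W/mK

5.22


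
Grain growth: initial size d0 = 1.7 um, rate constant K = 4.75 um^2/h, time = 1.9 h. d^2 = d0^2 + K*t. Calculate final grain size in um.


d^2 = 1.7^2 + 4.75*1.9 = 11.915
d = sqrt(11.915) = 3.45 um

3.45


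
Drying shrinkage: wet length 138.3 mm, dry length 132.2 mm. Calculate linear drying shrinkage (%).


DS = (138.3 - 132.2) / 138.3 * 100 = 4.41%

4.41


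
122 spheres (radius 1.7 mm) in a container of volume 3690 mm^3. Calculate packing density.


V_sphere = 4/3*pi*1.7^3 = 20.5795 mm^3
Total V = 122*20.5795 = 2510.699 mm^3
PD = 2510.699 / 3690 = 0.68

0.68


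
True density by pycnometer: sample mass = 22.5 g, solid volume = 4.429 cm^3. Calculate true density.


TD = 22.5 / 4.429 = 5.08 g/cm^3

5.08


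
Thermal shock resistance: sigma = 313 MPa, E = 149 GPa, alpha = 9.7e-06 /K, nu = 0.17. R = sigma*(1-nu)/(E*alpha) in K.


R = 313*(1-0.17)/(149*1000*9.7e-06) = 180 K

180


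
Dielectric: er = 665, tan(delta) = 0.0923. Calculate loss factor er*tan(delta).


Loss = 665 * 0.0923 = 61.38

61.38


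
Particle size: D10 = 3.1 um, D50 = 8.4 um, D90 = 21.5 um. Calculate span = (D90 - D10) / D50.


Span = (21.5 - 3.1) / 8.4 = 18.4 / 8.4 = 2.19

2.19


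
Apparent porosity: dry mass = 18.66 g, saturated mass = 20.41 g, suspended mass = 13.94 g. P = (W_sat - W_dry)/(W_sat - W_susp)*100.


P = (20.41 - 18.66) / (20.41 - 13.94) * 100 = 1.75 / 6.47 * 100 = 27.0%

27.0


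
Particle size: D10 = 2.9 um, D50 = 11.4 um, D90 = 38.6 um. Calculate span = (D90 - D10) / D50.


Span = (38.6 - 2.9) / 11.4 = 35.7 / 11.4 = 3.132

3.132


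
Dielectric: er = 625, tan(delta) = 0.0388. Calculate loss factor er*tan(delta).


Loss = 625 * 0.0388 = 24.25

24.25


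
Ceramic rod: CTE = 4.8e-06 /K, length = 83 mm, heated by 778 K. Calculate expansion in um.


dL = 4.8e-06 * 83 * 778 * 1000 = 309.955 um

309.955


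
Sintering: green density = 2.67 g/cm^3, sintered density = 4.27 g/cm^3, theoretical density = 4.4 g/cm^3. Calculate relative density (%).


Relative = 4.27 / 4.4 * 100 = 97.0%

97.0


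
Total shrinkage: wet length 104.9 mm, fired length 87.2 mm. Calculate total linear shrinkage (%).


TS = (104.9 - 87.2) / 104.9 * 100 = 16.87%

16.87


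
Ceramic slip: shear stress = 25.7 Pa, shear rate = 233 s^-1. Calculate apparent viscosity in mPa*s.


eta = tau/gamma * 1000 = 25.7/233 * 1000 = 110.3 mPa*s

110.3


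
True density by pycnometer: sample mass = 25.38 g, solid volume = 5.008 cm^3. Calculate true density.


TD = 25.38 / 5.008 = 5.068 g/cm^3

5.068


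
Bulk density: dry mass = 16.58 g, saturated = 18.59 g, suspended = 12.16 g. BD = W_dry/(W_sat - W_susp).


BD = 16.58 / (18.59 - 12.16) = 16.58 / 6.43 = 2.579 g/cm^3

2.579


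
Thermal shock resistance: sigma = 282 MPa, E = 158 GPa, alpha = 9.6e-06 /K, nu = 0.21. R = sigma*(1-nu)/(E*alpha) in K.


R = 282*(1-0.21)/(158*1000*9.6e-06) = 147 K

147


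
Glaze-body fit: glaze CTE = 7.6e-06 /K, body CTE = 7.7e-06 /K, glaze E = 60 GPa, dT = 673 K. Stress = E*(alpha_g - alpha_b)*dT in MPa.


Stress = 60*1000*(7.6e-06 - 7.7e-06)*673 = -4.0 MPa

-4.0


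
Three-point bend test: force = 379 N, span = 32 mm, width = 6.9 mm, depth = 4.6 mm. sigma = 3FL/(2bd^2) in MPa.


sigma = 3*379*32/(2*6.9*4.6^2) = 124.6 MPa

124.6


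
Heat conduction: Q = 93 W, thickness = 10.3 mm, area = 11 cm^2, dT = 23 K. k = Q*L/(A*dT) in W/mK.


k = 93*10.3/1000/(11/10000*23) = 37.86 W/mK

37.86


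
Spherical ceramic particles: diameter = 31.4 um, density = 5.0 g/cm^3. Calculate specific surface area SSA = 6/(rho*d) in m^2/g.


SSA = 6 / (5.0 * 31.4) = 0.038 m^2/g

0.038


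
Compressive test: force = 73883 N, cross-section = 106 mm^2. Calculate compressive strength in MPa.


CS = 73883 / 106 = 697.0 MPa

697.0


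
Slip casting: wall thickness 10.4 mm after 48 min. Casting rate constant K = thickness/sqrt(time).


K = 10.4 / sqrt(48) = 10.4 / 6.9282 = 1.501 mm/min^0.5

1.501


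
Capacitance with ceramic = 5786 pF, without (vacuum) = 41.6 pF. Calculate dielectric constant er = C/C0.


er = 5786 / 41.6 = 139.09

139.09


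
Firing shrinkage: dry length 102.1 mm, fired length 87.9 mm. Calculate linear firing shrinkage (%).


FS = (102.1 - 87.9) / 102.1 * 100 = 13.91%

13.91


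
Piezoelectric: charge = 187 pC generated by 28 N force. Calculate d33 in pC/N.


d33 = 187 / 28 = 6.7 pC/N

6.7


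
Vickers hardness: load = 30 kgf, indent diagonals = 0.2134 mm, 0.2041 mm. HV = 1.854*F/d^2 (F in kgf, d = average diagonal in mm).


d_avg = (0.2134+0.2041)/2 = 0.20875 mm
HV = 1.854*30/0.20875^2 = 1276

1276


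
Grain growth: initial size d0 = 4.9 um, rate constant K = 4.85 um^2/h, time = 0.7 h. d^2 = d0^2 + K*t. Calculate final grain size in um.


d^2 = 4.9^2 + 4.85*0.7 = 27.405
d = sqrt(27.405) = 5.23 um

5.23


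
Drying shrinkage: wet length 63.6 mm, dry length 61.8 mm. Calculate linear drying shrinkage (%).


DS = (63.6 - 61.8) / 63.6 * 100 = 2.83%

2.83


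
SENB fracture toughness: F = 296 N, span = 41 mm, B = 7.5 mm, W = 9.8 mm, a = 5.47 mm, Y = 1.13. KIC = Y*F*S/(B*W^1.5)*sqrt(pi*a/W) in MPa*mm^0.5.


KIC = 1.13*296*41/(7.5*9.8^1.5)*sqrt(pi*5.47/9.8) = 78.92

78.92


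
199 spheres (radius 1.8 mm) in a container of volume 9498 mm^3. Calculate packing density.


V_sphere = 4/3*pi*1.8^3 = 24.429 mm^3
Total V = 199*24.429 = 4861.371 mm^3
PD = 4861.371 / 9498 = 0.512

0.512


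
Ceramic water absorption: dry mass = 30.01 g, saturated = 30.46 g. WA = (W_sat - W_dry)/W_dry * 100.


WA = (30.46 - 30.01) / 30.01 * 100 = 1.5%

1.5


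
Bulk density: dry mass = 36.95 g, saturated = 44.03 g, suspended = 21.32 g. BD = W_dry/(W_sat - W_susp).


BD = 36.95 / (44.03 - 21.32) = 36.95 / 22.71 = 1.627 g/cm^3

1.627


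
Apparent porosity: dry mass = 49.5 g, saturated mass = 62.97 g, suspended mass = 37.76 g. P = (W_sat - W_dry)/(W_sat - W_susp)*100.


P = (62.97 - 49.5) / (62.97 - 37.76) * 100 = 13.47 / 25.21 * 100 = 53.4%

53.4


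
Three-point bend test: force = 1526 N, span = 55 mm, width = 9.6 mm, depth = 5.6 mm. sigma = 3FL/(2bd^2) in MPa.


sigma = 3*1526*55/(2*9.6*5.6^2) = 418.2 MPa

418.2


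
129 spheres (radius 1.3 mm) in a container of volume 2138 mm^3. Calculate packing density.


V_sphere = 4/3*pi*1.3^3 = 9.2028 mm^3
Total V = 129*9.2028 = 1187.1612 mm^3
PD = 1187.1612 / 2138 = 0.555

0.555


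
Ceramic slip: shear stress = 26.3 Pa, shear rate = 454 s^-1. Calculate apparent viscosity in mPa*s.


eta = tau/gamma * 1000 = 26.3/454 * 1000 = 57.9 mPa*s

57.9


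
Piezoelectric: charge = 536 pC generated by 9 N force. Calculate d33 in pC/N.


d33 = 536 / 9 = 59.6 pC/N

59.6


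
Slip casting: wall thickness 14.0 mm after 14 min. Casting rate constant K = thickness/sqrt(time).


K = 14.0 / sqrt(14) = 14.0 / 3.7417 = 3.742 mm/min^0.5

3.742


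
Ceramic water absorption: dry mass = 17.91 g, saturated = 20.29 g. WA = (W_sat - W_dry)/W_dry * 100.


WA = (20.29 - 17.91) / 17.91 * 100 = 13.29%

13.29


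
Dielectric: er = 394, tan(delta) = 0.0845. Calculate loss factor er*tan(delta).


Loss = 394 * 0.0845 = 33.293

33.293


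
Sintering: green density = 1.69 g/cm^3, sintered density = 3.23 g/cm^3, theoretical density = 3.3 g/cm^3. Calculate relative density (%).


Relative = 3.23 / 3.3 * 100 = 97.9%

97.9


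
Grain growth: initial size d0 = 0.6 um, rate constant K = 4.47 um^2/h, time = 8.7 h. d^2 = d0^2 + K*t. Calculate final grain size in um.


d^2 = 0.6^2 + 4.47*8.7 = 39.249
d = sqrt(39.249) = 6.26 um

6.26


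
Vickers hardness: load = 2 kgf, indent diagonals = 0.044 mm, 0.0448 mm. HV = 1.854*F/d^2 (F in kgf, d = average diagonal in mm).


d_avg = (0.044+0.0448)/2 = 0.0444 mm
HV = 1.854*2/0.0444^2 = 1881

1881


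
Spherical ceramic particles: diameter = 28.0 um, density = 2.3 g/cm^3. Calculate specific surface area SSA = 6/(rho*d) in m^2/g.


SSA = 6 / (2.3 * 28.0) = 0.093 m^2/g

0.093


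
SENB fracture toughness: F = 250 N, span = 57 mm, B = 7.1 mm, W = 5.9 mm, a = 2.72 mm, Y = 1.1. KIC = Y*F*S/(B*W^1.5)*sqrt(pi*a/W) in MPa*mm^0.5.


KIC = 1.1*250*57/(7.1*5.9^1.5)*sqrt(pi*2.72/5.9) = 185.4

185.4


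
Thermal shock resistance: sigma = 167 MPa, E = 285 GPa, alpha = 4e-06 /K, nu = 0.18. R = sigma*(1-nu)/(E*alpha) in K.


R = 167*(1-0.18)/(285*1000*4e-06) = 120 K

120


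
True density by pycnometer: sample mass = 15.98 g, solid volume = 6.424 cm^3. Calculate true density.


TD = 15.98 / 6.424 = 2.488 g/cm^3

2.488


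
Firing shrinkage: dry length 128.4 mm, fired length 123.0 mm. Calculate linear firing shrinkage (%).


FS = (128.4 - 123.0) / 128.4 * 100 = 4.21%

4.21


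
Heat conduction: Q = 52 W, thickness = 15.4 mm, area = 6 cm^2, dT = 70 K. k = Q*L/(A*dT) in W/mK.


k = 52*15.4/1000/(6/10000*70) = 19.07 W/mK

19.07


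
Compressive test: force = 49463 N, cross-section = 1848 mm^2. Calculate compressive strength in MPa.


CS = 49463 / 1848 = 26.8 MPa

26.8


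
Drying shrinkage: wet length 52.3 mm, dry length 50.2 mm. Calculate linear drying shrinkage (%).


DS = (52.3 - 50.2) / 52.3 * 100 = 4.02%

4.02


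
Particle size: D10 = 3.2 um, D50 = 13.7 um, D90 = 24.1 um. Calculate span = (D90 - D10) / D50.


Span = (24.1 - 3.2) / 13.7 = 20.9 / 13.7 = 1.526

1.526


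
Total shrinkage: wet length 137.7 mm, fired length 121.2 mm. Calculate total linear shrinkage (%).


TS = (137.7 - 121.2) / 137.7 * 100 = 11.98%

11.98


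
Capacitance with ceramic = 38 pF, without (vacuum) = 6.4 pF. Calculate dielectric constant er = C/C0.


er = 38 / 6.4 = 5.94

5.94


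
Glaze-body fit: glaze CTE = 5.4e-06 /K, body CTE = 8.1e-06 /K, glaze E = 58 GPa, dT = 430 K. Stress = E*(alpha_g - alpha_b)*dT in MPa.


Stress = 58*1000*(5.4e-06 - 8.1e-06)*430 = -67.3 MPa

-67.3


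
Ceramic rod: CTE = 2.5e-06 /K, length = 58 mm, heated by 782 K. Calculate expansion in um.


dL = 2.5e-06 * 58 * 782 * 1000 = 113.39 um

113.39


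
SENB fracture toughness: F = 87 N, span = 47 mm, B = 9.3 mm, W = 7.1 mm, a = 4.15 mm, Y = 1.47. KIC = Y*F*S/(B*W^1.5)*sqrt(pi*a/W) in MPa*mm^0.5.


KIC = 1.47*87*47/(9.3*7.1^1.5)*sqrt(pi*4.15/7.1) = 46.29

46.29


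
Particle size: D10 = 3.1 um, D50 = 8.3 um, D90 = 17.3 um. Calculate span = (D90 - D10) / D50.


Span = (17.3 - 3.1) / 8.3 = 14.2 / 8.3 = 1.711

1.711


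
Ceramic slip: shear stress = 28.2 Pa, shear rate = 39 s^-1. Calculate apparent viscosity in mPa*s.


eta = tau/gamma * 1000 = 28.2/39 * 1000 = 723.1 mPa*s

723.1


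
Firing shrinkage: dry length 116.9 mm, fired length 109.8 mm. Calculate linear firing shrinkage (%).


FS = (116.9 - 109.8) / 116.9 * 100 = 6.07%

6.07


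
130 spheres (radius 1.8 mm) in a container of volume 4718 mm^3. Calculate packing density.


V_sphere = 4/3*pi*1.8^3 = 24.429 mm^3
Total V = 130*24.429 = 3175.77 mm^3
PD = 3175.77 / 4718 = 0.673

0.673


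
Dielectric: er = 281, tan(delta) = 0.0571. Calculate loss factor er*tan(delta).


Loss = 281 * 0.0571 = 16.045

16.045


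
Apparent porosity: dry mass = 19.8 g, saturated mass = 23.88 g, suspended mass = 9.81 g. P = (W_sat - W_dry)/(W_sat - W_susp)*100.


P = (23.88 - 19.8) / (23.88 - 9.81) * 100 = 4.08 / 14.07 * 100 = 29.0%

29.0


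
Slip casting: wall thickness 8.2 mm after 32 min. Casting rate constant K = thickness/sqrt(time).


K = 8.2 / sqrt(32) = 8.2 / 5.6569 = 1.45 mm/min^0.5

1.45


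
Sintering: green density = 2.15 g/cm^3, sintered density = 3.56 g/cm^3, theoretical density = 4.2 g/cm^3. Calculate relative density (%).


Relative = 3.56 / 4.2 * 100 = 84.8%

84.8


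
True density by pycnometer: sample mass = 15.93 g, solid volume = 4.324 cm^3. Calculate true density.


TD = 15.93 / 4.324 = 3.684 g/cm^3

3.684


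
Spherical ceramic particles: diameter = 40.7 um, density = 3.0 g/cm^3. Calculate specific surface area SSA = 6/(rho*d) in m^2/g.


SSA = 6 / (3.0 * 40.7) = 0.049 m^2/g

0.049


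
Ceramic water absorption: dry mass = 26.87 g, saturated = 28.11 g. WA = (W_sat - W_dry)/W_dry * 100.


WA = (28.11 - 26.87) / 26.87 * 100 = 4.61%

4.61


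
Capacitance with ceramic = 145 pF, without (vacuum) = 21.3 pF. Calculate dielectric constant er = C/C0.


er = 145 / 21.3 = 6.81

6.81


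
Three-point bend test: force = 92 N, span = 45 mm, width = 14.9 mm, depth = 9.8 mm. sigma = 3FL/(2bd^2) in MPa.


sigma = 3*92*45/(2*14.9*9.8^2) = 4.3 MPa

4.3


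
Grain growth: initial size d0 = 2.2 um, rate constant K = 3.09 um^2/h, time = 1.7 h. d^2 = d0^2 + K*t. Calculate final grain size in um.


d^2 = 2.2^2 + 3.09*1.7 = 10.093
d = sqrt(10.093) = 3.18 um

3.18


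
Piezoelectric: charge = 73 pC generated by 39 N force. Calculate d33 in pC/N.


d33 = 73 / 39 = 1.9 pC/N

1.9


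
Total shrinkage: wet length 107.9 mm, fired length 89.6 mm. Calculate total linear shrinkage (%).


TS = (107.9 - 89.6) / 107.9 * 100 = 16.96%

16.96


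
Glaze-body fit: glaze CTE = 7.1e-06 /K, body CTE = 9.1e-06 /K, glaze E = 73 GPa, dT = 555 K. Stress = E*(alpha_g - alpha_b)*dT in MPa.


Stress = 73*1000*(7.1e-06 - 9.1e-06)*555 = -81.0 MPa

-81.0


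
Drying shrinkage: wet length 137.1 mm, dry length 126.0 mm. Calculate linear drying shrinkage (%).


DS = (137.1 - 126.0) / 137.1 * 100 = 8.1%

8.1


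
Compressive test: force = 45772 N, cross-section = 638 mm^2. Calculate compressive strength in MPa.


CS = 45772 / 638 = 71.7 MPa

71.7


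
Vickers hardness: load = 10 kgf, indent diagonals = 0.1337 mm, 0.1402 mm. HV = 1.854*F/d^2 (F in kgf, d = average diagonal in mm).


d_avg = (0.1337+0.1402)/2 = 0.13695 mm
HV = 1.854*10/0.13695^2 = 989

989


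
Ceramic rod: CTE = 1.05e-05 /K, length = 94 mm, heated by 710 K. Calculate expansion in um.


dL = 1.05e-05 * 94 * 710 * 1000 = 700.77 um

700.77


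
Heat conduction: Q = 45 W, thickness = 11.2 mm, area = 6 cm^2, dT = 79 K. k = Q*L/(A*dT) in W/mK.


k = 45*11.2/1000/(6/10000*79) = 10.63 W/mK

10.63


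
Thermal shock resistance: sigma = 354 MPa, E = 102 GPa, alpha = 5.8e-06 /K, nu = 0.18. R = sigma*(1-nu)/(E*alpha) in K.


R = 354*(1-0.18)/(102*1000*5.8e-06) = 491 K

491


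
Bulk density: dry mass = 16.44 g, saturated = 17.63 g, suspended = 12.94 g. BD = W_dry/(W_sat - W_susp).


BD = 16.44 / (17.63 - 12.94) = 16.44 / 4.69 = 3.505 g/cm^3

3.505


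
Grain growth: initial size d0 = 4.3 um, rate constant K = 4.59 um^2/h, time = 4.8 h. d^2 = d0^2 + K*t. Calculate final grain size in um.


d^2 = 4.3^2 + 4.59*4.8 = 40.522
d = sqrt(40.522) = 6.37 um

6.37


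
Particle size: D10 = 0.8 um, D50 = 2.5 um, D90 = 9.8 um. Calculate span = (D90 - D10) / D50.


Span = (9.8 - 0.8) / 2.5 = 9.0 / 2.5 = 3.6

3.6


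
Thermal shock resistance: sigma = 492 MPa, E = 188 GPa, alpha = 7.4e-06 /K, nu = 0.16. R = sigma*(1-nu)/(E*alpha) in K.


R = 492*(1-0.16)/(188*1000*7.4e-06) = 297 K

297


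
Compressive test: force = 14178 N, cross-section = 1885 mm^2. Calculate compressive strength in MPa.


CS = 14178 / 1885 = 7.5 MPa

7.5


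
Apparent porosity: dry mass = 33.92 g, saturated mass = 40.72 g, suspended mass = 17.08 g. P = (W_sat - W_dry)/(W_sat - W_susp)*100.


P = (40.72 - 33.92) / (40.72 - 17.08) * 100 = 6.8 / 23.64 * 100 = 28.8%

28.8


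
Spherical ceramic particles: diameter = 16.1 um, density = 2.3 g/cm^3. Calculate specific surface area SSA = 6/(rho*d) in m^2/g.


SSA = 6 / (2.3 * 16.1) = 0.162 m^2/g

0.162


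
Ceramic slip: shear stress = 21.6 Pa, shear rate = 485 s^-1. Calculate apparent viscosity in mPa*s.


eta = tau/gamma * 1000 = 21.6/485 * 1000 = 44.5 mPa*s

44.5


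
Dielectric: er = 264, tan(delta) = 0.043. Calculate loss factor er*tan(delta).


Loss = 264 * 0.043 = 11.352

11.352


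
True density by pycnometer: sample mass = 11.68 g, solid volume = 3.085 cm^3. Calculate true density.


TD = 11.68 / 3.085 = 3.786 g/cm^3

3.786


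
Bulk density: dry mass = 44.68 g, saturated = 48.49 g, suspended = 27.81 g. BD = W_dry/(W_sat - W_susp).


BD = 44.68 / (48.49 - 27.81) = 44.68 / 20.68 = 2.161 g/cm^3

2.161


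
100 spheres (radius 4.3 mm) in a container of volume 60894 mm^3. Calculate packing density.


V_sphere = 4/3*pi*4.3^3 = 333.0381 mm^3
Total V = 100*333.0381 = 33303.81 mm^3
PD = 33303.81 / 60894 = 0.547

0.547


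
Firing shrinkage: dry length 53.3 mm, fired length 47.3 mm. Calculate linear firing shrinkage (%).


FS = (53.3 - 47.3) / 53.3 * 100 = 11.26%

11.26


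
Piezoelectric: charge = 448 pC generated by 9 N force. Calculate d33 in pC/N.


d33 = 448 / 9 = 49.8 pC/N

49.8


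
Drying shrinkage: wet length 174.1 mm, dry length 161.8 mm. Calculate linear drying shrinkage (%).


DS = (174.1 - 161.8) / 174.1 * 100 = 7.06%

7.06


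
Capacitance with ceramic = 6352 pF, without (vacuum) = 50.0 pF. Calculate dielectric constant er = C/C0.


er = 6352 / 50.0 = 127.04

127.04


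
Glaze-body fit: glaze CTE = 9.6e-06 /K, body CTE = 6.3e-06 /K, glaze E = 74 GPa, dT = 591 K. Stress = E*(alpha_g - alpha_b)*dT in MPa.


Stress = 74*1000*(9.6e-06 - 6.3e-06)*591 = 144.3 MPa

144.3


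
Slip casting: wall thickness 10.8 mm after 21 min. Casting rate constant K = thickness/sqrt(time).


K = 10.8 / sqrt(21) = 10.8 / 4.5826 = 2.357 mm/min^0.5

2.357


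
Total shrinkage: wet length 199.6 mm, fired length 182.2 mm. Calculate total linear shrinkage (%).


TS = (199.6 - 182.2) / 199.6 * 100 = 8.72%

8.72


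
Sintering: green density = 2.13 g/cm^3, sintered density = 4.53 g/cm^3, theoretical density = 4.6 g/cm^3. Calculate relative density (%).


Relative = 4.53 / 4.6 * 100 = 98.5%

98.5


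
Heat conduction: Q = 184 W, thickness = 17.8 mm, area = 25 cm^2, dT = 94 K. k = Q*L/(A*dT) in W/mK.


k = 184*17.8/1000/(25/10000*94) = 13.94 W/mK

13.94


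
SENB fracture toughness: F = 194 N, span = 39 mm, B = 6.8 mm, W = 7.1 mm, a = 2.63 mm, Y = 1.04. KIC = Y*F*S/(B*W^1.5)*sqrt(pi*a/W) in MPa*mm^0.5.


KIC = 1.04*194*39/(6.8*7.1^1.5)*sqrt(pi*2.63/7.1) = 65.98

65.98


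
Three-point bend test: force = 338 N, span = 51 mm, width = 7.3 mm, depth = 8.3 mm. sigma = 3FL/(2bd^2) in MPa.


sigma = 3*338*51/(2*7.3*8.3^2) = 51.4 MPa

51.4


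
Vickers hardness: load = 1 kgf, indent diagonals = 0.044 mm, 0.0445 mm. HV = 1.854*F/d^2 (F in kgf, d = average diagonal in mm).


d_avg = (0.044+0.0445)/2 = 0.04425 mm
HV = 1.854*1/0.04425^2 = 947

947


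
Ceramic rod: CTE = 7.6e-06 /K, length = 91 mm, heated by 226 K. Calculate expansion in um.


dL = 7.6e-06 * 91 * 226 * 1000 = 156.302 um

156.302


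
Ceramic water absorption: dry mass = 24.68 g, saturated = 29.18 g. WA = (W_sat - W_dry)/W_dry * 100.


WA = (29.18 - 24.68) / 24.68 * 100 = 18.23%

18.23


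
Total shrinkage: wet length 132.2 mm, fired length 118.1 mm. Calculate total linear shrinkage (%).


TS = (132.2 - 118.1) / 132.2 * 100 = 10.67%

10.67


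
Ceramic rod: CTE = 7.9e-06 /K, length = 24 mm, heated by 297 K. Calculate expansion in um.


dL = 7.9e-06 * 24 * 297 * 1000 = 56.311 um

56.311


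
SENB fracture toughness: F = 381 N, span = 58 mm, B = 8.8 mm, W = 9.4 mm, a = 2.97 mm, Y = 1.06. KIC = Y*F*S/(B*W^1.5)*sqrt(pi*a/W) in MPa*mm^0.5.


KIC = 1.06*381*58/(8.8*9.4^1.5)*sqrt(pi*2.97/9.4) = 92.02

92.02


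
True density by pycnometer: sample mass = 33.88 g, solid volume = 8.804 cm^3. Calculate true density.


TD = 33.88 / 8.804 = 3.848 g/cm^3

3.848


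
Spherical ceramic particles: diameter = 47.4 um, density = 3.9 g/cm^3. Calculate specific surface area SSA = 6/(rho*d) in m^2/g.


SSA = 6 / (3.9 * 47.4) = 0.032 m^2/g

0.032


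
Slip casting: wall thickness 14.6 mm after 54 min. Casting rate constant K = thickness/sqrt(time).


K = 14.6 / sqrt(54) = 14.6 / 7.3485 = 1.987 mm/min^0.5

1.987


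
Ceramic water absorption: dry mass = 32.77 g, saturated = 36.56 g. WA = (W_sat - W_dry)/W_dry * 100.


WA = (36.56 - 32.77) / 32.77 * 100 = 11.57%

11.57


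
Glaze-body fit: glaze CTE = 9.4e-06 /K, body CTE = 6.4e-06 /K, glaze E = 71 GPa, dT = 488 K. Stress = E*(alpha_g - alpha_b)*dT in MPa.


Stress = 71*1000*(9.4e-06 - 6.4e-06)*488 = 103.9 MPa

103.9


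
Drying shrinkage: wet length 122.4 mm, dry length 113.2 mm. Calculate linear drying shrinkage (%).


DS = (122.4 - 113.2) / 122.4 * 100 = 7.52%

7.52


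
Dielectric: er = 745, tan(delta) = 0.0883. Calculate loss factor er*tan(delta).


Loss = 745 * 0.0883 = 65.784

65.784


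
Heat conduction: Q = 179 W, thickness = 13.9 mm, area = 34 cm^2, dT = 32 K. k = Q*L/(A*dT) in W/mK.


k = 179*13.9/1000/(34/10000*32) = 22.87 W/mK

22.87


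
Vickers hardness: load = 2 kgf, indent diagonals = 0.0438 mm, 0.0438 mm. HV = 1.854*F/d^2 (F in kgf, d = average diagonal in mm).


d_avg = (0.0438+0.0438)/2 = 0.0438 mm
HV = 1.854*2/0.0438^2 = 1933

1933


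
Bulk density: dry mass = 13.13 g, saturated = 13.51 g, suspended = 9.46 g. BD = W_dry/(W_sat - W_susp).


BD = 13.13 / (13.51 - 9.46) = 13.13 / 4.05 = 3.242 g/cm^3

3.242


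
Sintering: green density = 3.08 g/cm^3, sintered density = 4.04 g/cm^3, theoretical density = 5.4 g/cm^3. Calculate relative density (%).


Relative = 4.04 / 5.4 * 100 = 74.8%

74.8


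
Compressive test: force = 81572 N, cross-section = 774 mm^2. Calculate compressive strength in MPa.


CS = 81572 / 774 = 105.4 MPa

105.4


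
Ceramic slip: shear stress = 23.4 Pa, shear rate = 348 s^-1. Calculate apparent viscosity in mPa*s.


eta = tau/gamma * 1000 = 23.4/348 * 1000 = 67.2 mPa*s

67.2


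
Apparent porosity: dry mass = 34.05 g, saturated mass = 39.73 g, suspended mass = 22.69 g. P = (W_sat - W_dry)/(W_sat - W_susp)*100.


P = (39.73 - 34.05) / (39.73 - 22.69) * 100 = 5.68 / 17.04 * 100 = 33.3%

33.3


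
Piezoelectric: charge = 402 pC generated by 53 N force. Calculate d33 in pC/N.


d33 = 402 / 53 = 7.6 pC/N

7.6


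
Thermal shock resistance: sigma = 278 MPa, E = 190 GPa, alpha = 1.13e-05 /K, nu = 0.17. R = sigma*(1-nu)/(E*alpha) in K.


R = 278*(1-0.17)/(190*1000*1.13e-05) = 107 K

107


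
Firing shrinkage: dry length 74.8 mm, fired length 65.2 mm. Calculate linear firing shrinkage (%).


FS = (74.8 - 65.2) / 74.8 * 100 = 12.83%

12.83


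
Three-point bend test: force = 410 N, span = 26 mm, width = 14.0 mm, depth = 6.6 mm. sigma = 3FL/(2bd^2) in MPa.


sigma = 3*410*26/(2*14.0*6.6^2) = 26.2 MPa

26.2


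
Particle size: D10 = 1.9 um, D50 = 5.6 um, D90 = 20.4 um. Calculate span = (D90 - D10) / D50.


Span = (20.4 - 1.9) / 5.6 = 18.5 / 5.6 = 3.304

3.304


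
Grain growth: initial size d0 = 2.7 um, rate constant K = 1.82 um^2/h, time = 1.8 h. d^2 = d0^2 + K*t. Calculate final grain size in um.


d^2 = 2.7^2 + 1.82*1.8 = 10.566
d = sqrt(10.566) = 3.25 um

3.25


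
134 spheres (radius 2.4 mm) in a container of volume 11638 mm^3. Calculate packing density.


V_sphere = 4/3*pi*2.4^3 = 57.9058 mm^3
Total V = 134*57.9058 = 7759.3772 mm^3
PD = 7759.3772 / 11638 = 0.667

0.667


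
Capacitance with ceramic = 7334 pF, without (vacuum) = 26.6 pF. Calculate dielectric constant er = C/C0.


er = 7334 / 26.6 = 275.71

275.71


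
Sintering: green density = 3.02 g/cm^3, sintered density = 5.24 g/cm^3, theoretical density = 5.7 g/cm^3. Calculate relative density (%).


Relative = 5.24 / 5.7 * 100 = 91.9%

91.9


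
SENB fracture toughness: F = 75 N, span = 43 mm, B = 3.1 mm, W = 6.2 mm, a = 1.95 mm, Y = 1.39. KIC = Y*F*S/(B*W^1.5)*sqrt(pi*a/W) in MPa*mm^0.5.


KIC = 1.39*75*43/(3.1*6.2^1.5)*sqrt(pi*1.95/6.2) = 93.11

93.11


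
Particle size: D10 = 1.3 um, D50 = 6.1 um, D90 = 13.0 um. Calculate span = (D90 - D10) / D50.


Span = (13.0 - 1.3) / 6.1 = 11.7 / 6.1 = 1.918

1.918


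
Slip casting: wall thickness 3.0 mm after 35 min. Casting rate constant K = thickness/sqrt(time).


K = 3.0 / sqrt(35) = 3.0 / 5.9161 = 0.507 mm/min^0.5

0.507


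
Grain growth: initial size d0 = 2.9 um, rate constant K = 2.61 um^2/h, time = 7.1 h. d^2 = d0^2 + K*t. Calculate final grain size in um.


d^2 = 2.9^2 + 2.61*7.1 = 26.941
d = sqrt(26.941) = 5.19 um

5.19


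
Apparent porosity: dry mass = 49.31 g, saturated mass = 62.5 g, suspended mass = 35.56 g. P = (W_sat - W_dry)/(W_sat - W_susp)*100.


P = (62.5 - 49.31) / (62.5 - 35.56) * 100 = 13.19 / 26.94 * 100 = 49.0%

49.0


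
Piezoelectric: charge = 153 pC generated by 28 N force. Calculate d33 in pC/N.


d33 = 153 / 28 = 5.5 pC/N

5.5


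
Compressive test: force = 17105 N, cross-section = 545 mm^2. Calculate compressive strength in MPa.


CS = 17105 / 545 = 31.4 MPa

31.4


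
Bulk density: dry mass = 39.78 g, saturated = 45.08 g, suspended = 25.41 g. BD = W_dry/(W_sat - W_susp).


BD = 39.78 / (45.08 - 25.41) = 39.78 / 19.67 = 2.022 g/cm^3

2.022


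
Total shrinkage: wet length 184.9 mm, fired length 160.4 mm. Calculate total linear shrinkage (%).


TS = (184.9 - 160.4) / 184.9 * 100 = 13.25%

13.25


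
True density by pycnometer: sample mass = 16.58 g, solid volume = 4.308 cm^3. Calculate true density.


TD = 16.58 / 4.308 = 3.849 g/cm^3

3.849


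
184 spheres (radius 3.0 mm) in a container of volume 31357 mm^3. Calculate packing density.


V_sphere = 4/3*pi*3.0^3 = 113.0973 mm^3
Total V = 184*113.0973 = 20809.9032 mm^3
PD = 20809.9032 / 31357 = 0.664

0.664


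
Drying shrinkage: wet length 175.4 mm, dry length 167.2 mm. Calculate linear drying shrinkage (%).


DS = (175.4 - 167.2) / 175.4 * 100 = 4.68%

4.68


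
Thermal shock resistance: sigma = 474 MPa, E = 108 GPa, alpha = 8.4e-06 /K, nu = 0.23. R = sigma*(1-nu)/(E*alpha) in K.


R = 474*(1-0.23)/(108*1000*8.4e-06) = 402 K

402


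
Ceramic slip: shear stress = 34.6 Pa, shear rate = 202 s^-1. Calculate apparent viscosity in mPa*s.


eta = tau/gamma * 1000 = 34.6/202 * 1000 = 171.3 mPa*s

171.3


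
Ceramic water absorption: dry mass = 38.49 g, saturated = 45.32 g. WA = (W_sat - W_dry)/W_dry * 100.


WA = (45.32 - 38.49) / 38.49 * 100 = 17.74%

17.74


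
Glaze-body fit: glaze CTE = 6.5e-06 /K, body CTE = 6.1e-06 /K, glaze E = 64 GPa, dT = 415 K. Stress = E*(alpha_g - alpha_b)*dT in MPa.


Stress = 64*1000*(6.5e-06 - 6.1e-06)*415 = 10.6 MPa

10.6


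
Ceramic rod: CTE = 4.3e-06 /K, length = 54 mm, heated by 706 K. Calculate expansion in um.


dL = 4.3e-06 * 54 * 706 * 1000 = 163.933 um

163.933


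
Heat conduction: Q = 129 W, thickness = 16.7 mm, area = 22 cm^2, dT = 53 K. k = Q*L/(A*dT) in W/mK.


k = 129*16.7/1000/(22/10000*53) = 18.48 W/mK

18.48


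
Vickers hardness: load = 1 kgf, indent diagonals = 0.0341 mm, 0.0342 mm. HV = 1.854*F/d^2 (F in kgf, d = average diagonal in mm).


d_avg = (0.0341+0.0342)/2 = 0.03415 mm
HV = 1.854*1/0.03415^2 = 1590

1590


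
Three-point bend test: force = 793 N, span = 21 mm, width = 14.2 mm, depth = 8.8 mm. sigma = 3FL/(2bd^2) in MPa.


sigma = 3*793*21/(2*14.2*8.8^2) = 22.7 MPa

22.7


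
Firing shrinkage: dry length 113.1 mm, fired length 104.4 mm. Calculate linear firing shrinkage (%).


FS = (113.1 - 104.4) / 113.1 * 100 = 7.69%

7.69


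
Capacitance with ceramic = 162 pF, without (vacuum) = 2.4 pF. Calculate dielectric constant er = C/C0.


er = 162 / 2.4 = 67.5

67.5


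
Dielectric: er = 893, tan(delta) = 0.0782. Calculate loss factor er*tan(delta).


Loss = 893 * 0.0782 = 69.833

69.833


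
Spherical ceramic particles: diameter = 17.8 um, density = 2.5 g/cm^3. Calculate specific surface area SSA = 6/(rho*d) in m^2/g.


SSA = 6 / (2.5 * 17.8) = 0.135 m^2/g

0.135


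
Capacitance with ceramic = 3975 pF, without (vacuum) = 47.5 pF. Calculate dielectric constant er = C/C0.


er = 3975 / 47.5 = 83.68

83.68


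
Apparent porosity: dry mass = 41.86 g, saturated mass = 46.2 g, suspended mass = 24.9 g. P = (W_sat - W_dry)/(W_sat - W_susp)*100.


P = (46.2 - 41.86) / (46.2 - 24.9) * 100 = 4.34 / 21.3 * 100 = 20.4%

20.4


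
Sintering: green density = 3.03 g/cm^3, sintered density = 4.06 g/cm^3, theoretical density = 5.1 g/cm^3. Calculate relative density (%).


Relative = 4.06 / 5.1 * 100 = 79.6%

79.6


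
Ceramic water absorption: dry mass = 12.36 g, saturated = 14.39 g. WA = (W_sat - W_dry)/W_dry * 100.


WA = (14.39 - 12.36) / 12.36 * 100 = 16.42%

16.42


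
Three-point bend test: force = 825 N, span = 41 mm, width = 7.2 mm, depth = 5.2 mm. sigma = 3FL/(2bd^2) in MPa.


sigma = 3*825*41/(2*7.2*5.2^2) = 260.6 MPa

260.6


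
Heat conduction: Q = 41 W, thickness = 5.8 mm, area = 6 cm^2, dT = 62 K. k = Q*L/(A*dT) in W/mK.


k = 41*5.8/1000/(6/10000*62) = 6.39 W/mK

6.39


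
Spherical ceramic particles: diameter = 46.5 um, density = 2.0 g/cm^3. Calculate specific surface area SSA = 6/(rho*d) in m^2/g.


SSA = 6 / (2.0 * 46.5) = 0.065 m^2/g

0.065


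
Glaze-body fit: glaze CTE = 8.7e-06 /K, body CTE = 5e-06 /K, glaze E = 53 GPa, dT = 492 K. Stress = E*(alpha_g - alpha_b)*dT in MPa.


Stress = 53*1000*(8.7e-06 - 5e-06)*492 = 96.5 MPa

96.5


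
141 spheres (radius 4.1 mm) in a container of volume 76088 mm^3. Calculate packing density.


V_sphere = 4/3*pi*4.1^3 = 288.6956 mm^3
Total V = 141*288.6956 = 40706.0796 mm^3
PD = 40706.0796 / 76088 = 0.535

0.535


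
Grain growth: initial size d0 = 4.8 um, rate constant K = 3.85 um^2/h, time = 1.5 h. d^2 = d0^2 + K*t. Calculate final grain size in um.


d^2 = 4.8^2 + 3.85*1.5 = 28.815
d = sqrt(28.815) = 5.37 um

5.37


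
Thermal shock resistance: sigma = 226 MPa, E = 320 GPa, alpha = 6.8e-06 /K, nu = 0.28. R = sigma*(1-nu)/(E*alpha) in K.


R = 226*(1-0.28)/(320*1000*6.8e-06) = 75 K

75


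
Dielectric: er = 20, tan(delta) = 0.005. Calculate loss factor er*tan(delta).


Loss = 20 * 0.005 = 0.1

0.1


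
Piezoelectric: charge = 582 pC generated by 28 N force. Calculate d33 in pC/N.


d33 = 582 / 28 = 20.8 pC/N

20.8


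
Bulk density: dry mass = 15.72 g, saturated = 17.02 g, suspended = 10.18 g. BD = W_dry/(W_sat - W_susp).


BD = 15.72 / (17.02 - 10.18) = 15.72 / 6.84 = 2.298 g/cm^3

2.298


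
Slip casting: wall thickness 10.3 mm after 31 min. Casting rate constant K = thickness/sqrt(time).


K = 10.3 / sqrt(31) = 10.3 / 5.5678 = 1.85 mm/min^0.5

1.85


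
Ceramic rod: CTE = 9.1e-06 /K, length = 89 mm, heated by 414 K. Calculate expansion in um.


dL = 9.1e-06 * 89 * 414 * 1000 = 335.299 um

335.299


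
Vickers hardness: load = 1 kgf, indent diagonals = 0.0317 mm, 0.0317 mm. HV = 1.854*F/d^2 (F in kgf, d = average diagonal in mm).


d_avg = (0.0317+0.0317)/2 = 0.0317 mm
HV = 1.854*1/0.0317^2 = 1845

1845


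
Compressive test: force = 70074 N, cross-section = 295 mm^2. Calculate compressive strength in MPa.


CS = 70074 / 295 = 237.5 MPa

237.5


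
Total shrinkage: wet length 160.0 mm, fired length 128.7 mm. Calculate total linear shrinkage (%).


TS = (160.0 - 128.7) / 160.0 * 100 = 19.56%

19.56


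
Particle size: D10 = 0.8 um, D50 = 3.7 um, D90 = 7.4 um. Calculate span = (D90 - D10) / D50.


Span = (7.4 - 0.8) / 3.7 = 6.6 / 3.7 = 1.784

1.784
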